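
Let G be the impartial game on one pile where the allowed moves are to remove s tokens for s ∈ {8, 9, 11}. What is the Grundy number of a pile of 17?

Grundy values for subtraction set {8, 9, 11}:
k:     0  1  2  3  4  5  6  7  8  9 10 11 12 13 14 15 16 17
g(k):  0  0  0  0  0  0  0  0  1  1  1  1  1  1  1  1  2  2
So g(17) = 2.

2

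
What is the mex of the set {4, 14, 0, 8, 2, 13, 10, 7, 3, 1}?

5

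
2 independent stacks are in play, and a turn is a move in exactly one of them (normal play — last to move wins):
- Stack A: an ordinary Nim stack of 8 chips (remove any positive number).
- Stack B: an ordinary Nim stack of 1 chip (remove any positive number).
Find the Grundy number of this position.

Stack A is a plain Nim stack of size 8, so its Grundy value is 8.
Stack B is a plain Nim stack of size 1, so its Grundy value is 1.
By the Sprague-Grundy theorem, the Grundy value of a sum of independent games is the XOR of the component values.
Combined value = 8 ⊕ 1 = 9.

9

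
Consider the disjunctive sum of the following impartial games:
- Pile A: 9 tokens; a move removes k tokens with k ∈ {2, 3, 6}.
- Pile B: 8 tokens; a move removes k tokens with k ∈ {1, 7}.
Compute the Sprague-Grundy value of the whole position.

For pile A, compute g(0), g(1), … with moves {2, 3, 6}:
k:     0  1  2  3  4  5  6  7  8  9
g(k):  0  0  1  1  2  0  3  1  2  0
So g(9) = 0.
For pile B, compute g(0), g(1), … with moves {1, 7}:
g(0) = mex{} = 0
g(1) = mex{0} = 1
g(2) = mex{1} = 0
g(3) = mex{0} = 1
g(4) = mex{1} = 0
g(5) = mex{0} = 1
g(6) = mex{1} = 0
g(7) = mex{0} = 1
g(8) = mex{1} = 0
So g(8) = 0.
By the Sprague-Grundy theorem, the Grundy value of a sum of independent games is the XOR of the component values.
Combined value = 0 XOR 0 = 0.

0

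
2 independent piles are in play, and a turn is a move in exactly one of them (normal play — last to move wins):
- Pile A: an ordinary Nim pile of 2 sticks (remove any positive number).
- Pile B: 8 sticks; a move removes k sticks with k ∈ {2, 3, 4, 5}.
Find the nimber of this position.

2

Pile A is a plain Nim pile of size 2, so its Grundy value is 2.
Grundy values for pile B (subtraction set {2, 3, 4, 5}):
g(0) = mex{} = 0
g(1) = mex{} = 0
g(2) = mex{0} = 1
g(3) = mex{0} = 1
g(4) = mex{0,1} = 2
g(5) = mex{0,1} = 2
g(6) = mex{0,1,2} = 3
g(7) = mex{1,2} = 0
g(8) = mex{1,2,3} = 0
So g(8) = 0.
The value of a disjunctive sum is the nim-sum of the parts.
Combined value = 2 ⊕ 0 = 2.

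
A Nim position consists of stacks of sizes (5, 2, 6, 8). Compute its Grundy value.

9

Nim-sum: 5 ⊕ 2 ⊕ 6 ⊕ 8 = 9.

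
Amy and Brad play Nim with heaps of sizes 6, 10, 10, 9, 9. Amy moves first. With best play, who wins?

Nim-sum: 6 ⊕ 10 ⊕ 10 ⊕ 9 ⊕ 9 = 6.
The nim-sum is 6 ≠ 0, so this is an N-position: the player to move can win; Amy has a winning move.

Amy wins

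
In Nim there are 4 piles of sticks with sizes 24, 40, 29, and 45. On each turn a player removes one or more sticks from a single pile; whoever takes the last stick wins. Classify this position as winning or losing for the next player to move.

Bitwise XOR of the heap sizes:
  011000  (24)
  101000  (40)
  011101  (29)
  101101  (45)
  ------
  000000  (0)
The nim-sum is 0, so this is a P-position: the player to move is in a losing position under optimal play.

Losing position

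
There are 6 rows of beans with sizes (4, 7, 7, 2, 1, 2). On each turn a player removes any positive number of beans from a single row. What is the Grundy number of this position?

5

In binary:
  100  (4)
  111  (7)
  111  (7)
  010  (2)
  001  (1)
  010  (2)
  ---
  101  (5)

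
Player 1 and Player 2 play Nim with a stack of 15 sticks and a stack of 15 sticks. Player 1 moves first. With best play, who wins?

Bitwise XOR of the heap sizes:
  1111  (15)
  1111  (15)
  ----
  0000  (0)
The nim-sum is 0, so this is a P-position: the player to move is in a losing position under optimal play; Player 1 is about to move from it and so loses — Player 2 wins.

Player 2 wins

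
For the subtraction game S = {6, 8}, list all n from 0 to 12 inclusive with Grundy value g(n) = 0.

0, 1, 2, 3, 4, 5

Grundy values for subtraction set {6, 8}:
g(0) = mex{} = 0
g(1) = mex{} = 0
g(2) = mex{} = 0
g(3) = mex{} = 0
g(4) = mex{} = 0
g(5) = mex{} = 0
g(6) = mex{0} = 1
g(7) = mex{0} = 1
g(8) = mex{0} = 1
g(9) = mex{0} = 1
g(10) = mex{0} = 1
g(11) = mex{0} = 1
g(12) = mex{0,1} = 2
The P-positions (g = 0) in 0..12 are 0, 1, 2, 3, 4, 5.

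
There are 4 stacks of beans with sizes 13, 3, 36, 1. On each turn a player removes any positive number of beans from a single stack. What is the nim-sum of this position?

Compute the nim-sum pairwise:
13 ^ 3 = 14
14 ^ 36 = 42
42 ^ 1 = 43

43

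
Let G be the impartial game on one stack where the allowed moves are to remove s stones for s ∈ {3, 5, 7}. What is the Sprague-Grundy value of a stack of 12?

0

Build the Grundy sequence with g(k) = mex{g(k−s) : s ∈ {3, 5, 7}, s ≤ k}:
g(0) = mex{} = 0
g(1) = mex{} = 0
g(2) = mex{} = 0
g(3) = mex{0} = 1
g(4) = mex{0} = 1
g(5) = mex{0} = 1
g(6) = mex{0,1} = 2
g(7) = mex{0,1} = 2
g(8) = mex{0,1} = 2
g(9) = mex{0,1,2} = 3
g(10) = mex{1,2} = 0
g(11) = mex{1,2} = 0
g(12) = mex{1,2,3} = 0
So g(12) = 0.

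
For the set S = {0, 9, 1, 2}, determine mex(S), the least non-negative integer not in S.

The values 0, 1, 2 are all present; 3 is the first non-negative integer missing from the set.

3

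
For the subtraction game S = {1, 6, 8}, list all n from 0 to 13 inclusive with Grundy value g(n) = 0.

0, 2, 4, 7, 9, 11

Build the Grundy sequence with g(k) = mex{g(k−s) : s ∈ {1, 6, 8}, s ≤ k}:
g(0) = mex{} = 0
g(1) = mex{0} = 1
g(2) = mex{1} = 0
g(3) = mex{0} = 1
g(4) = mex{1} = 0
g(5) = mex{0} = 1
g(6) = mex{0,1} = 2
g(7) = mex{1,2} = 0
g(8) = mex{0} = 1
g(9) = mex{1} = 0
g(10) = mex{0} = 1
g(11) = mex{1} = 0
g(12) = mex{0,2} = 1
g(13) = mex{0,1} = 2
The P-positions (g = 0) in 0..13 are 0, 2, 4, 7, 9, 11.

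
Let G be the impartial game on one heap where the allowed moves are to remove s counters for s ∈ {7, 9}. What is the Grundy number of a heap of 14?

Build the Grundy sequence with g(k) = mex{g(k−s) : s ∈ {7, 9}, s ≤ k}:
k:     0  1  2  3  4  5  6  7  8  9 10 11 12 13 14
g(k):  0  0  0  0  0  0  0  1  1  1  1  1  1  1  2
So g(14) = 2.

2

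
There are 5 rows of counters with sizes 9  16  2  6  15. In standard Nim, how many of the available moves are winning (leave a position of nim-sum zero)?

1

Compute the nim-sum pairwise:
9 ⊕ 16 = 25
25 ⊕ 2 = 27
27 ⊕ 6 = 29
29 ⊕ 15 = 18
The overall nim-sum is X = 18. A row of size p has a winning move iff p XOR X < p (reduce it to p XOR X).
  9: 9 XOR 18 = 27 ≥ 9 — no move.
  16: 16 XOR 18 = 2 < 16 — winning move (to 2).
  2: 2 XOR 18 = 16 ≥ 2 — no move.
  6: 6 XOR 18 = 20 ≥ 6 — no move.
  15: 15 XOR 18 = 29 ≥ 15 — no move.
That gives 1 winning move.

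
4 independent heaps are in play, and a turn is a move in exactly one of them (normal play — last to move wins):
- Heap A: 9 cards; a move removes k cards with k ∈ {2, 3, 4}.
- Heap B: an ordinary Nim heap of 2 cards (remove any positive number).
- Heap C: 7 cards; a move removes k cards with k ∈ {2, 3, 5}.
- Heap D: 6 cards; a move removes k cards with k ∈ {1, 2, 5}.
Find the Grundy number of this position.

Build the Grundy sequence for heap A with g(k) = mex{g(k−s) : s ∈ {2, 3, 4}, s ≤ k}:
g(0) = mex{} = 0
g(1) = mex{} = 0
g(2) = mex{0} = 1
g(3) = mex{0} = 1
g(4) = mex{0,1} = 2
g(5) = mex{0,1} = 2
g(6) = mex{1,2} = 0
g(7) = mex{1,2} = 0
g(8) = mex{0,2} = 1
g(9) = mex{0,2} = 1
So g(9) = 1.
Heap B is a plain Nim heap of size 2, so its Grundy value is 2.
Grundy values for heap C (subtraction set {2, 3, 5}):
k:     0  1  2  3  4  5  6  7
g(k):  0  0  1  1  2  2  3  0
So g(7) = 0.
Grundy values for heap D (subtraction set {1, 2, 5}):
k:     0  1  2  3  4  5  6
g(k):  0  1  2  0  1  2  0
So g(6) = 0.
By the Sprague-Grundy theorem, the Grundy value of a sum of independent games is the XOR of the component values.
Combined value = 1 XOR 2 XOR 0 XOR 0 = 3.

3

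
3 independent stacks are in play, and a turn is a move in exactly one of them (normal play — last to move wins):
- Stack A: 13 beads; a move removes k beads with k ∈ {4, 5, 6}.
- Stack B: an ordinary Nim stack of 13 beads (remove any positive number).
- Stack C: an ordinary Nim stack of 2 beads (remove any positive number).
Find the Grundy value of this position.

For stack A, compute g(0), g(1), … with moves {4, 5, 6}:
g(0) = mex{} = 0
g(1) = mex{} = 0
g(2) = mex{} = 0
g(3) = mex{} = 0
g(4) = mex{0} = 1
g(5) = mex{0} = 1
g(6) = mex{0} = 1
g(7) = mex{0} = 1
g(8) = mex{0,1} = 2
g(9) = mex{0,1} = 2
g(10) = mex{1} = 0
g(11) = mex{1} = 0
g(12) = mex{1,2} = 0
g(13) = mex{1,2} = 0
So g(13) = 0.
Stack B is a plain Nim stack of size 13, so its Grundy value is 13.
Stack C is a plain Nim stack of size 2, so its Grundy value is 2.
The value of a disjunctive sum is the nim-sum of the parts.
Combined value = 0 ⊕ 13 ⊕ 2 = 15.

15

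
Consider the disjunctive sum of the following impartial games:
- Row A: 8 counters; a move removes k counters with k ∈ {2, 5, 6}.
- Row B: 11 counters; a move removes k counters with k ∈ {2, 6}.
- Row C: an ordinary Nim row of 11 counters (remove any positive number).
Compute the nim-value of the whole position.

10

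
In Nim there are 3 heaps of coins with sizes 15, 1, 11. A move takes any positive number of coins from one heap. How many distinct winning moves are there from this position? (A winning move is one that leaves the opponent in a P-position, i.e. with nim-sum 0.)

In binary:
  1111  (15)
  0001  (1)
  1011  (11)
  ----
  0101  (5)
The overall nim-sum is X = 5. A heap of size p has a winning move iff p XOR X < p (reduce it to p XOR X).
  15: 15 XOR 5 = 10 < 15 — winning move (to 10).
  1: 1 XOR 5 = 4 ≥ 1 — no move.
  11: 11 XOR 5 = 14 ≥ 11 — no move.
That gives 1 winning move.

1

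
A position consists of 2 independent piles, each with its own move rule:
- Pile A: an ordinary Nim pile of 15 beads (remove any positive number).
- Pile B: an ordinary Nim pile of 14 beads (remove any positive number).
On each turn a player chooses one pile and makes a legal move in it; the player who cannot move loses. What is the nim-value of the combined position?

Pile A is a plain Nim pile of size 15, so its Grundy value is 15.
Pile B is a plain Nim pile of size 14, so its Grundy value is 14.
By the Sprague-Grundy theorem, the Grundy value of a sum of independent games is the XOR of the component values.
Combined value = 15 ⊕ 14 = 1.

1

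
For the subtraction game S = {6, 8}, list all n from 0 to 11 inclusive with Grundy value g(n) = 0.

Grundy values for subtraction set {6, 8}:
g(0) = mex{} = 0
g(1) = mex{} = 0
g(2) = mex{} = 0
g(3) = mex{} = 0
g(4) = mex{} = 0
g(5) = mex{} = 0
g(6) = mex{0} = 1
g(7) = mex{0} = 1
g(8) = mex{0} = 1
g(9) = mex{0} = 1
g(10) = mex{0} = 1
g(11) = mex{0} = 1
The P-positions (g = 0) in 0..11 are 0, 1, 2, 3, 4, 5.

0, 1, 2, 3, 4, 5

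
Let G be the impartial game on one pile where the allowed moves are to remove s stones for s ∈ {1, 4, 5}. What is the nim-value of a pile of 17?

Compute g(0), g(1), … for moves {1, 4, 5}:
k:     0  1  2  3  4  5  6  7  8  9 10 11 12 13 14 15 16 17
g(k):  0  1  0  1  2  3  2  3  0  1  0  1  2  3  2  3  0  1
So g(17) = 1.

1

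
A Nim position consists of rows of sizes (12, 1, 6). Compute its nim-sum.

11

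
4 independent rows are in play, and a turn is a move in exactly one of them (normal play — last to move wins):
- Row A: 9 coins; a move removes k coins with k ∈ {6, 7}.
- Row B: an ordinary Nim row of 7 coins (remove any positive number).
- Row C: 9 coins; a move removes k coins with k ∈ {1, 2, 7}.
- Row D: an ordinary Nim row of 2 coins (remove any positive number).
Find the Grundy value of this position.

Grundy values for row A (subtraction set {6, 7}):
k:     0  1  2  3  4  5  6  7  8  9
g(k):  0  0  0  0  0  0  1  1  1  1
So g(9) = 1.
Row B is a plain Nim row of size 7, so its Grundy value is 7.
Build the Grundy sequence for row C with g(k) = mex{g(k−s) : s ∈ {1, 2, 7}, s ≤ k}:
g(0) = mex{} = 0
g(1) = mex{0} = 1
g(2) = mex{0,1} = 2
g(3) = mex{1,2} = 0
g(4) = mex{0,2} = 1
g(5) = mex{0,1} = 2
g(6) = mex{1,2} = 0
g(7) = mex{0,2} = 1
g(8) = mex{0,1} = 2
g(9) = mex{1,2} = 0
So g(9) = 0.
Row D is a plain Nim row of size 2, so its Grundy value is 2.
The value of a disjunctive sum is the nim-sum of the parts.
Combined value = 1 ⊕ 7 ⊕ 0 ⊕ 2 = 4.

4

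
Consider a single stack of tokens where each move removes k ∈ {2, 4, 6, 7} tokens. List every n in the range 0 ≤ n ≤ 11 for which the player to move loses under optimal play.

0, 1, 9, 10

Build the Grundy sequence with g(k) = mex{g(k−s) : s ∈ {2, 4, 6, 7}, s ≤ k}:
k:     0  1  2  3  4  5  6  7  8  9 10 11
g(k):  0  0  1  1  2  2  3  3  4  0  0  1
The P-positions (g = 0) in 0..11 are 0, 1, 9, 10.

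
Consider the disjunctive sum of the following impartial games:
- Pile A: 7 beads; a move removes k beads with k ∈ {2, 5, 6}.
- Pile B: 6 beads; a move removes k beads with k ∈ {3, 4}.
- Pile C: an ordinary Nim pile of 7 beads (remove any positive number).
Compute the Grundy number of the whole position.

6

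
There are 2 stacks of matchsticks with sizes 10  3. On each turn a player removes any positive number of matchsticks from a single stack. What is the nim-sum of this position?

9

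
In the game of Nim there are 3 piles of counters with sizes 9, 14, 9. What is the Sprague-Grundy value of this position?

14

In binary:
  1001  (9)
  1110  (14)
  1001  (9)
  ----
  1110  (14)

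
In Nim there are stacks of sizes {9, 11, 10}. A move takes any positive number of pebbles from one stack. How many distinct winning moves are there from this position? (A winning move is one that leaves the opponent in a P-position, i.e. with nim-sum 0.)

3

Nim-sum: 9 XOR 11 XOR 10 = 8.
The overall nim-sum is X = 8. A stack of size p has a winning move iff p XOR X < p (reduce it to p XOR X).
  9: 9 XOR 8 = 1 < 9 — winning move (to 1).
  11: 11 XOR 8 = 3 < 11 — winning move (to 3).
  10: 10 XOR 8 = 2 < 10 — winning move (to 2).
That gives 3 winning moves.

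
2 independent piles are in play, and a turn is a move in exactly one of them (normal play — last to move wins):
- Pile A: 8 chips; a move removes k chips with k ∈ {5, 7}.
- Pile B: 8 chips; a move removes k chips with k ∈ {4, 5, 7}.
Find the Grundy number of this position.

3

Grundy values for pile A (subtraction set {5, 7}):
k:     0  1  2  3  4  5  6  7  8
g(k):  0  0  0  0  0  1  1  1  1
So g(8) = 1.
Build the Grundy sequence for pile B with g(k) = mex{g(k−s) : s ∈ {4, 5, 7}, s ≤ k}:
k:     0  1  2  3  4  5  6  7  8
g(k):  0  0  0  0  1  1  1  1  2
So g(8) = 2.
By the Sprague-Grundy theorem, the Grundy value of a sum of independent games is the XOR of the component values.
Combined value = 1 XOR 2 = 3.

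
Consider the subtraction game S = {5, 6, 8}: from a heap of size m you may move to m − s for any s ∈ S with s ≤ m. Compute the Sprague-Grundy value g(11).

Compute g(0), g(1), … for moves {5, 6, 8}:
g(0) = mex{} = 0
g(1) = mex{} = 0
g(2) = mex{} = 0
g(3) = mex{} = 0
g(4) = mex{} = 0
g(5) = mex{0} = 1
g(6) = mex{0} = 1
g(7) = mex{0} = 1
g(8) = mex{0} = 1
g(9) = mex{0} = 1
g(10) = mex{0,1} = 2
g(11) = mex{0,1} = 2
So g(11) = 2.

2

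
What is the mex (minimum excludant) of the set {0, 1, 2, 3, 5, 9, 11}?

The values 0, 1, 2, 3 are all present; 4 is the first non-negative integer missing from the set.

4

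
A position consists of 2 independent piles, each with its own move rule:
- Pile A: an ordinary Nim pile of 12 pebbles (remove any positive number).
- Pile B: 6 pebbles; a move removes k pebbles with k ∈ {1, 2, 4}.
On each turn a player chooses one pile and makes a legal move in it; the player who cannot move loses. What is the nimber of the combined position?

12

Pile A is a plain Nim pile of size 12, so its Grundy value is 12.
Build the Grundy sequence for pile B with g(k) = mex{g(k−s) : s ∈ {1, 2, 4}, s ≤ k}:
k:     0  1  2  3  4  5  6
g(k):  0  1  2  0  1  2  0
So g(6) = 0.
The value of a disjunctive sum is the nim-sum of the parts.
Combined value = 12 ⊕ 0 = 12.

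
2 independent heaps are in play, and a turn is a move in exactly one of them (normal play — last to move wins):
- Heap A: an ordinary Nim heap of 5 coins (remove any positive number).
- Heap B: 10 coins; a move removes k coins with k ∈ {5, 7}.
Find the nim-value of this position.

7

Heap A is a plain Nim heap of size 5, so its Grundy value is 5.
For heap B, compute g(0), g(1), … with moves {5, 7}:
g(0) = mex{} = 0
g(1) = mex{} = 0
g(2) = mex{} = 0
g(3) = mex{} = 0
g(4) = mex{} = 0
g(5) = mex{0} = 1
g(6) = mex{0} = 1
g(7) = mex{0} = 1
g(8) = mex{0} = 1
g(9) = mex{0} = 1
g(10) = mex{0,1} = 2
So g(10) = 2.
By the Sprague-Grundy theorem, the Grundy value of a sum of independent games is the XOR of the component values.
Combined value = 5 ⊕ 2 = 7.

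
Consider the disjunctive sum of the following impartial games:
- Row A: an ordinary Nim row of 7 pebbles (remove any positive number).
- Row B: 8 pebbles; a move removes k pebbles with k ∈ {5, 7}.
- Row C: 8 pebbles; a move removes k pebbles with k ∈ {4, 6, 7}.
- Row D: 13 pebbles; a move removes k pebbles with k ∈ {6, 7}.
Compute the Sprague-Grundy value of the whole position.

Row A is a plain Nim row of size 7, so its Grundy value is 7.
Build the Grundy sequence for row B with g(k) = mex{g(k−s) : s ∈ {5, 7}, s ≤ k}:
g(0) = mex{} = 0
g(1) = mex{} = 0
g(2) = mex{} = 0
g(3) = mex{} = 0
g(4) = mex{} = 0
g(5) = mex{0} = 1
g(6) = mex{0} = 1
g(7) = mex{0} = 1
g(8) = mex{0} = 1
So g(8) = 1.
Grundy values for row C (subtraction set {4, 6, 7}):
k:     0  1  2  3  4  5  6  7  8
g(k):  0  0  0  0  1  1  1  1  2
So g(8) = 2.
Build the Grundy sequence for row D with g(k) = mex{g(k−s) : s ∈ {6, 7}, s ≤ k}:
k:     0  1  2  3  4  5  6  7  8  9 10 11 12 13
g(k):  0  0  0  0  0  0  1  1  1  1  1  1  2  0
So g(13) = 0.
By the Sprague-Grundy theorem, the Grundy value of a sum of independent games is the XOR of the component values.
Combined value = 7 ⊕ 1 ⊕ 2 ⊕ 0 = 4.

4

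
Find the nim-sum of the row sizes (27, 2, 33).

Compute the nim-sum pairwise:
27 XOR 2 = 25
25 XOR 33 = 56

56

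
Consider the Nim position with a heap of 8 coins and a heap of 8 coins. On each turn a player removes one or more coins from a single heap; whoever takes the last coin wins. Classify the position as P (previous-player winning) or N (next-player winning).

P-position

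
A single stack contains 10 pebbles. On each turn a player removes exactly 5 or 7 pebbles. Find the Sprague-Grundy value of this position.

Compute g(0), g(1), … for moves {5, 7}:
g(0) = mex{} = 0
g(1) = mex{} = 0
g(2) = mex{} = 0
g(3) = mex{} = 0
g(4) = mex{} = 0
g(5) = mex{0} = 1
g(6) = mex{0} = 1
g(7) = mex{0} = 1
g(8) = mex{0} = 1
g(9) = mex{0} = 1
g(10) = mex{0,1} = 2
So g(10) = 2.

2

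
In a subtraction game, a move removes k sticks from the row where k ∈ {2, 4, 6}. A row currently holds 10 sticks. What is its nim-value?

1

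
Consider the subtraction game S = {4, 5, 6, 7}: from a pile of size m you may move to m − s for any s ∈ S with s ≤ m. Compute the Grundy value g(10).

2

Grundy values for subtraction set {4, 5, 6, 7}:
g(0) = mex{} = 0
g(1) = mex{} = 0
g(2) = mex{} = 0
g(3) = mex{} = 0
g(4) = mex{0} = 1
g(5) = mex{0} = 1
g(6) = mex{0} = 1
g(7) = mex{0} = 1
g(8) = mex{0,1} = 2
g(9) = mex{0,1} = 2
g(10) = mex{0,1} = 2
So g(10) = 2.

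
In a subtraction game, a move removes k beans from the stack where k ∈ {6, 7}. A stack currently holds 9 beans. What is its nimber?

1

Grundy values for subtraction set {6, 7}:
k:     0  1  2  3  4  5  6  7  8  9
g(k):  0  0  0  0  0  0  1  1  1  1
So g(9) = 1.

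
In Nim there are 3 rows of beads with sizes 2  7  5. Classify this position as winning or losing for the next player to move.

Losing position

Compute the nim-sum pairwise:
2 XOR 7 = 5
5 XOR 5 = 0
The nim-sum is 0, so this is a P-position: the player to move is in a losing position under optimal play.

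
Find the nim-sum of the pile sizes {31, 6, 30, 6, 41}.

Write each in binary and XOR column by column:
  011111  (31)
  000110  (6)
  011110  (30)
  000110  (6)
  101001  (41)
  ------
  101000  (40)

40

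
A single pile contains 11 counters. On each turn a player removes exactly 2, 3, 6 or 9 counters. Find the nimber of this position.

3

Compute g(0), g(1), … for moves {2, 3, 6, 9}:
k:     0  1  2  3  4  5  6  7  8  9 10 11
g(k):  0  0  1  1  2  0  3  1  2  2  3  3
So g(11) = 3.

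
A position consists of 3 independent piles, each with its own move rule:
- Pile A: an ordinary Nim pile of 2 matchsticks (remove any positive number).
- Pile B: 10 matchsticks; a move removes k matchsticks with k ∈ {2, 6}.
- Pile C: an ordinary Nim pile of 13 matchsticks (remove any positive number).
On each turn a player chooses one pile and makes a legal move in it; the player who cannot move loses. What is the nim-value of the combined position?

14

Pile A is a plain Nim pile of size 2, so its Grundy value is 2.
For pile B, compute g(0), g(1), … with moves {2, 6}:
k:     0  1  2  3  4  5  6  7  8  9 10
g(k):  0  0  1  1  0  0  1  1  0  0  1
So g(10) = 1.
Pile C is a plain Nim pile of size 13, so its Grundy value is 13.
The value of a disjunctive sum is the nim-sum of the parts.
Combined value = 2 XOR 1 XOR 13 = 14.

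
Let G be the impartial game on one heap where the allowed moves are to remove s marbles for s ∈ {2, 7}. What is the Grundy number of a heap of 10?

0

Grundy values for subtraction set {2, 7}:
g(0) = mex{} = 0
g(1) = mex{} = 0
g(2) = mex{0} = 1
g(3) = mex{0} = 1
g(4) = mex{1} = 0
g(5) = mex{1} = 0
g(6) = mex{0} = 1
g(7) = mex{0} = 1
g(8) = mex{0,1} = 2
g(9) = mex{1} = 0
g(10) = mex{1,2} = 0
So g(10) = 0.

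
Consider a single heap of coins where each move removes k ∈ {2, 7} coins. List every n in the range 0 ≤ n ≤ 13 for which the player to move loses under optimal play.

0, 1, 4, 5, 9, 10, 13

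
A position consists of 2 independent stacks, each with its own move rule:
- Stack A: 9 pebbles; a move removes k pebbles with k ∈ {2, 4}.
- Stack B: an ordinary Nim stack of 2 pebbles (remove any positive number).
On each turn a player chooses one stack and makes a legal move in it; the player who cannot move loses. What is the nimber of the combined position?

3

For stack A, compute g(0), g(1), … with moves {2, 4}:
k:     0  1  2  3  4  5  6  7  8  9
g(k):  0  0  1  1  2  2  0  0  1  1
So g(9) = 1.
Stack B is a plain Nim stack of size 2, so its Grundy value is 2.
By the Sprague-Grundy theorem, the Grundy value of a sum of independent games is the XOR of the component values.
Combined value = 1 XOR 2 = 3.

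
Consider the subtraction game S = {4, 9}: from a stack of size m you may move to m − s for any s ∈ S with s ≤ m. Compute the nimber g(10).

2

Build the Grundy sequence with g(k) = mex{g(k−s) : s ∈ {4, 9}, s ≤ k}:
k:     0  1  2  3  4  5  6  7  8  9 10
g(k):  0  0  0  0  1  1  1  1  0  2  2
So g(10) = 2.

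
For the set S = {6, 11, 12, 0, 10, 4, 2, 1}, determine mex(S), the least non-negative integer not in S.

3

The values 0, 1, 2 are all present; 3 is the first non-negative integer missing from the set.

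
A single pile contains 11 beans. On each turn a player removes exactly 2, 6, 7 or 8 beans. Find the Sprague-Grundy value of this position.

3

Build the Grundy sequence with g(k) = mex{g(k−s) : s ∈ {2, 6, 7, 8}, s ≤ k}:
g(0) = mex{} = 0
g(1) = mex{} = 0
g(2) = mex{0} = 1
g(3) = mex{0} = 1
g(4) = mex{1} = 0
g(5) = mex{1} = 0
g(6) = mex{0} = 1
g(7) = mex{0} = 1
g(8) = mex{0,1} = 2
g(9) = mex{0,1} = 2
g(10) = mex{0,1,2} = 3
g(11) = mex{0,1,2} = 3
So g(11) = 3.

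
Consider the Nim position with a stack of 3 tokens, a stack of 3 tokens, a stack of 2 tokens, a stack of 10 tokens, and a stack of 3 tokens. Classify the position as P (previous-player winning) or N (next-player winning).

Nim-sum: 3 XOR 3 XOR 2 XOR 10 XOR 3 = 11.
The nim-sum is 11 ≠ 0, so this is an N-position: the player to move can win.

N-position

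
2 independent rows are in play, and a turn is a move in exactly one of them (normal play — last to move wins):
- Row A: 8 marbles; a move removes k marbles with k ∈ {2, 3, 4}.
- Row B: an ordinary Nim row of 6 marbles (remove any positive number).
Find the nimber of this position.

7

Build the Grundy sequence for row A with g(k) = mex{g(k−s) : s ∈ {2, 3, 4}, s ≤ k}:
k:     0  1  2  3  4  5  6  7  8
g(k):  0  0  1  1  2  2  0  0  1
So g(8) = 1.
Row B is a plain Nim row of size 6, so its Grundy value is 6.
The value of a disjunctive sum is the nim-sum of the parts.
Combined value = 1 ⊕ 6 = 7.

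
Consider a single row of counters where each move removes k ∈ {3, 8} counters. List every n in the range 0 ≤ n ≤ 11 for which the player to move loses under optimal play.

0, 1, 2, 6, 7, 11

Compute g(0), g(1), … for moves {3, 8}:
k:     0  1  2  3  4  5  6  7  8  9 10 11
g(k):  0  0  0  1  1  1  0  0  2  1  1  0
The P-positions (g = 0) in 0..11 are 0, 1, 2, 6, 7, 11.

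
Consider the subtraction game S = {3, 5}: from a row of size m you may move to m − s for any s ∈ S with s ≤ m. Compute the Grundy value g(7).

2

Build the Grundy sequence with g(k) = mex{g(k−s) : s ∈ {3, 5}, s ≤ k}:
g(0) = mex{} = 0
g(1) = mex{} = 0
g(2) = mex{} = 0
g(3) = mex{0} = 1
g(4) = mex{0} = 1
g(5) = mex{0} = 1
g(6) = mex{0,1} = 2
g(7) = mex{0,1} = 2
So g(7) = 2.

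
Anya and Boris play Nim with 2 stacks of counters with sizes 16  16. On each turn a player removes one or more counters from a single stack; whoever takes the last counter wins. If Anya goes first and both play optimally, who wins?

Bitwise XOR of the heap sizes:
  10000  (16)
  10000  (16)
  -----
  00000  (0)
The nim-sum is 0, so this is a P-position: the player to move is in a losing position under optimal play; Anya is about to move from it and so loses — Boris wins.

Boris wins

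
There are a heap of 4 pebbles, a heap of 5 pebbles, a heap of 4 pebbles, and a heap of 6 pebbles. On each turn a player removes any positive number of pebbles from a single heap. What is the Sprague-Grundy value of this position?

Nim-sum: 4 XOR 5 XOR 4 XOR 6 = 3.

3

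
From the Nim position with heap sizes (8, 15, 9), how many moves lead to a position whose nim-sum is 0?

Nim-sum: 8 XOR 15 XOR 9 = 14.
The overall nim-sum is X = 14. A heap of size p has a winning move iff p XOR X < p (reduce it to p XOR X).
  8: 8 XOR 14 = 6 < 8 — winning move (to 6).
  15: 15 XOR 14 = 1 < 15 — winning move (to 1).
  9: 9 XOR 14 = 7 < 9 — winning move (to 7).
That gives 3 winning moves.

3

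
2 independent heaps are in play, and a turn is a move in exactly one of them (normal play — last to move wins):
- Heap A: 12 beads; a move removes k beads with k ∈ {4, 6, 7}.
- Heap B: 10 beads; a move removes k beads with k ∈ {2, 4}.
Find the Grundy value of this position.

2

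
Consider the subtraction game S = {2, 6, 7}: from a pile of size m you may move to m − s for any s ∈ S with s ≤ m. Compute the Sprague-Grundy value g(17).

Build the Grundy sequence with g(k) = mex{g(k−s) : s ∈ {2, 6, 7}, s ≤ k}:
k:     0  1  2  3  4  5  6  7  8  9 10 11 12 13 14 15 16 17
g(k):  0  0  1  1  0  0  1  1  2  0  3  1  2  0  0  1  1  0
So g(17) = 0.

0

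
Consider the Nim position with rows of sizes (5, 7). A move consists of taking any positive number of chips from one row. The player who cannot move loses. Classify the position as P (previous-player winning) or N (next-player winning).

N-position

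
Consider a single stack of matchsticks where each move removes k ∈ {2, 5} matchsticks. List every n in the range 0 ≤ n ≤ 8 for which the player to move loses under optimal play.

0, 1, 4, 7, 8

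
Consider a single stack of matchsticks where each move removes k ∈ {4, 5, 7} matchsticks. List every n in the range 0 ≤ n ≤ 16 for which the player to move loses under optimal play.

0, 1, 2, 3, 11, 12, 13, 14

Build the Grundy sequence with g(k) = mex{g(k−s) : s ∈ {4, 5, 7}, s ≤ k}:
k:     0  1  2  3  4  5  6  7  8  9 10 11 12 13 14 15 16
g(k):  0  0  0  0  1  1  1  1  2  2  2  0  0  0  0  1  1
The P-positions (g = 0) in 0..16 are 0, 1, 2, 3, 11, 12, 13, 14.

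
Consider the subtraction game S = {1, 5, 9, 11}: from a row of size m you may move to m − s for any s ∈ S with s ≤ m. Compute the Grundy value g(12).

0

Build the Grundy sequence with g(k) = mex{g(k−s) : s ∈ {1, 5, 9, 11}, s ≤ k}:
g(0) = mex{} = 0
g(1) = mex{0} = 1
g(2) = mex{1} = 0
g(3) = mex{0} = 1
g(4) = mex{1} = 0
g(5) = mex{0} = 1
g(6) = mex{1} = 0
g(7) = mex{0} = 1
g(8) = mex{1} = 0
g(9) = mex{0} = 1
g(10) = mex{1} = 0
g(11) = mex{0} = 1
g(12) = mex{1} = 0
So g(12) = 0.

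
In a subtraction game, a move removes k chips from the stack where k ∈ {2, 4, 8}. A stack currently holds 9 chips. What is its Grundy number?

Grundy values for subtraction set {2, 4, 8}:
g(0) = mex{} = 0
g(1) = mex{} = 0
g(2) = mex{0} = 1
g(3) = mex{0} = 1
g(4) = mex{0,1} = 2
g(5) = mex{0,1} = 2
g(6) = mex{1,2} = 0
g(7) = mex{1,2} = 0
g(8) = mex{0,2} = 1
g(9) = mex{0,2} = 1
So g(9) = 1.

1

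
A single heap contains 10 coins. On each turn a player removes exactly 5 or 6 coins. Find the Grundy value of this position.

Grundy values for subtraction set {5, 6}:
g(0) = mex{} = 0
g(1) = mex{} = 0
g(2) = mex{} = 0
g(3) = mex{} = 0
g(4) = mex{} = 0
g(5) = mex{0} = 1
g(6) = mex{0} = 1
g(7) = mex{0} = 1
g(8) = mex{0} = 1
g(9) = mex{0} = 1
g(10) = mex{0,1} = 2
So g(10) = 2.

2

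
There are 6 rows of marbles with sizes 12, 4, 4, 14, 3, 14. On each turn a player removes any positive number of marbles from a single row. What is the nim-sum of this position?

15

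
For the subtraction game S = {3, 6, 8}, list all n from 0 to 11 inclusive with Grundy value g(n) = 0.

0, 1, 2, 11

Compute g(0), g(1), … for moves {3, 6, 8}:
k:     0  1  2  3  4  5  6  7  8  9 10 11
g(k):  0  0  0  1  1  1  2  2  2  3  3  0
The P-positions (g = 0) in 0..11 are 0, 1, 2, 11.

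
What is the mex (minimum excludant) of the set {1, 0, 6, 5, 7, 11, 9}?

The values 0, 1 are all present; 2 is the first non-negative integer missing from the set.

2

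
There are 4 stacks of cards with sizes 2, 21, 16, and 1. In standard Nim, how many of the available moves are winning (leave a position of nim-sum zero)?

Bitwise XOR of the heap sizes:
  00010  (2)
  10101  (21)
  10000  (16)
  00001  (1)
  -----
  00110  (6)
The overall nim-sum is X = 6. A stack of size p has a winning move iff p XOR X < p (reduce it to p XOR X).
  2: 2 XOR 6 = 4 ≥ 2 — no move.
  21: 21 XOR 6 = 19 < 21 — winning move (to 19).
  16: 16 XOR 6 = 22 ≥ 16 — no move.
  1: 1 XOR 6 = 7 ≥ 1 — no move.
That gives 1 winning move.

1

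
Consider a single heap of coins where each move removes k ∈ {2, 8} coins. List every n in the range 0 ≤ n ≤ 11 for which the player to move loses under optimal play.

0, 1, 4, 5, 10, 11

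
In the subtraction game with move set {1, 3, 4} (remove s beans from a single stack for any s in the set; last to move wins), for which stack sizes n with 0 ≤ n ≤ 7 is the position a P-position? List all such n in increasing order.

0, 2, 7

Build the Grundy sequence with g(k) = mex{g(k−s) : s ∈ {1, 3, 4}, s ≤ k}:
g(0) = mex{} = 0
g(1) = mex{0} = 1
g(2) = mex{1} = 0
g(3) = mex{0} = 1
g(4) = mex{0,1} = 2
g(5) = mex{0,1,2} = 3
g(6) = mex{0,1,3} = 2
g(7) = mex{1,2} = 0
The P-positions (g = 0) in 0..7 are 0, 2, 7.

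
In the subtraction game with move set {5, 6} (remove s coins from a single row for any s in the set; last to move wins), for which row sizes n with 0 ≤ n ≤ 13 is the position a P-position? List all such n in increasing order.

0, 1, 2, 3, 4, 11, 12, 13

Compute g(0), g(1), … for moves {5, 6}:
g(0) = mex{} = 0
g(1) = mex{} = 0
g(2) = mex{} = 0
g(3) = mex{} = 0
g(4) = mex{} = 0
g(5) = mex{0} = 1
g(6) = mex{0} = 1
g(7) = mex{0} = 1
g(8) = mex{0} = 1
g(9) = mex{0} = 1
g(10) = mex{0,1} = 2
g(11) = mex{1} = 0
g(12) = mex{1} = 0
g(13) = mex{1} = 0
The P-positions (g = 0) in 0..13 are 0, 1, 2, 3, 4, 11, 12, 13.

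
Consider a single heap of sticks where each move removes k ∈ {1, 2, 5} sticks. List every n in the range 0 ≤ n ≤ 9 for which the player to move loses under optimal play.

0, 3, 6, 9

Build the Grundy sequence with g(k) = mex{g(k−s) : s ∈ {1, 2, 5}, s ≤ k}:
k:     0  1  2  3  4  5  6  7  8  9
g(k):  0  1  2  0  1  2  0  1  2  0
The P-positions (g = 0) in 0..9 are 0, 3, 6, 9.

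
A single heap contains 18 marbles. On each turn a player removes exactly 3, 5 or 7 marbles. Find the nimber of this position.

2

Grundy values for subtraction set {3, 5, 7}:
k:     0  1  2  3  4  5  6  7  8  9 10 11 12 13 14 15 16 17 18
g(k):  0  0  0  1  1  1  2  2  2  3  0  0  0  1  1  1  2  2  2
So g(18) = 2.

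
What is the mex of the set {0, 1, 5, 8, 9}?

2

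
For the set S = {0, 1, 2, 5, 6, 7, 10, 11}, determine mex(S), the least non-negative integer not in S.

The values 0, 1, 2 are all present; 3 is the first non-negative integer missing from the set.

3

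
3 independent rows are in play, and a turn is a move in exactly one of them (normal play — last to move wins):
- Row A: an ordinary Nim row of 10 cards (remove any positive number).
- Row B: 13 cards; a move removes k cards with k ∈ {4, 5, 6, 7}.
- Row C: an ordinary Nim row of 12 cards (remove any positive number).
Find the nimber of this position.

6

Row A is a plain Nim row of size 10, so its Grundy value is 10.
Grundy values for row B (subtraction set {4, 5, 6, 7}):
g(0) = mex{} = 0
g(1) = mex{} = 0
g(2) = mex{} = 0
g(3) = mex{} = 0
g(4) = mex{0} = 1
g(5) = mex{0} = 1
g(6) = mex{0} = 1
g(7) = mex{0} = 1
g(8) = mex{0,1} = 2
g(9) = mex{0,1} = 2
g(10) = mex{0,1} = 2
g(11) = mex{1} = 0
g(12) = mex{1,2} = 0
g(13) = mex{1,2} = 0
So g(13) = 0.
Row C is a plain Nim row of size 12, so its Grundy value is 12.
The value of a disjunctive sum is the nim-sum of the parts.
Combined value = 10 XOR 0 XOR 12 = 6.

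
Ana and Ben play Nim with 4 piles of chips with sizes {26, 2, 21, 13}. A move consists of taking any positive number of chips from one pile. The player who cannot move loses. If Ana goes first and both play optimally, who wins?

Ben wins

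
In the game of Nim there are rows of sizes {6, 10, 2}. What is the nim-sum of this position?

14

Write each in binary and XOR column by column:
  0110  (6)
  1010  (10)
  0010  (2)
  ----
  1110  (14)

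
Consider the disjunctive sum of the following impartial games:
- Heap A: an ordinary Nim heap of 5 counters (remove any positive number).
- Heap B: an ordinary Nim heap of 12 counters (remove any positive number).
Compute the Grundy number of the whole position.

Heap A is a plain Nim heap of size 5, so its Grundy value is 5.
Heap B is a plain Nim heap of size 12, so its Grundy value is 12.
By the Sprague-Grundy theorem, the Grundy value of a sum of independent games is the XOR of the component values.
Combined value = 5 ⊕ 12 = 9.

9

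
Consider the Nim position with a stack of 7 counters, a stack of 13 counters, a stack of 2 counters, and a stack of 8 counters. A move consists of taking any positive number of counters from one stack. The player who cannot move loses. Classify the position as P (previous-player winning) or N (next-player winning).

P-position

Nim-sum: 7 XOR 13 XOR 2 XOR 8 = 0.
The nim-sum is 0, so this is a P-position: the player to move is in a losing position under optimal play.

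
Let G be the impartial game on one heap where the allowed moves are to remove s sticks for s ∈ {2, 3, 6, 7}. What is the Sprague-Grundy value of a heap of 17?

Compute g(0), g(1), … for moves {2, 3, 6, 7}:
k:     0  1  2  3  4  5  6  7  8  9 10 11 12 13 14 15 16 17
g(k):  0  0  1  1  2  0  3  1  2  0  0  1  1  2  0  3  1  2
So g(17) = 2.

2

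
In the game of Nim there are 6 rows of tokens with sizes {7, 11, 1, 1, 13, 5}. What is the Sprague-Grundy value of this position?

4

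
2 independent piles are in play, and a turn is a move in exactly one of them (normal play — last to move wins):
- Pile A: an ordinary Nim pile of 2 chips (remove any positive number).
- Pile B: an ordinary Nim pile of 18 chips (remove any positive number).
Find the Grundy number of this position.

16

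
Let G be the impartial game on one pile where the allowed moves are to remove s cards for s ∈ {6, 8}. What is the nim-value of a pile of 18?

Build the Grundy sequence with g(k) = mex{g(k−s) : s ∈ {6, 8}, s ≤ k}:
k:     0  1  2  3  4  5  6  7  8  9 10 11 12 13 14 15 16 17 18
g(k):  0  0  0  0  0  0  1  1  1  1  1  1  2  2  0  0  0  0  0
So g(18) = 0.

0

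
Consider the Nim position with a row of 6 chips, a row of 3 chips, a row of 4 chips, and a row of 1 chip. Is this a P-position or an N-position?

P-position

Compute the nim-sum pairwise:
6 XOR 3 = 5
5 XOR 4 = 1
1 XOR 1 = 0
The nim-sum is 0, so this is a P-position: the player to move is in a losing position under optimal play.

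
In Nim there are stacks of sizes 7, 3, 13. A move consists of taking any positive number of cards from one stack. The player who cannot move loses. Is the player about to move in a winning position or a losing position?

Winning position

Nim-sum: 7 ⊕ 3 ⊕ 13 = 9.
The nim-sum is 9 ≠ 0, so this is an N-position: the player to move can win.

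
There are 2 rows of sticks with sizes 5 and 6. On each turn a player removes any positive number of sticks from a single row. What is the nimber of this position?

Nim-sum: 5 XOR 6 = 3.

3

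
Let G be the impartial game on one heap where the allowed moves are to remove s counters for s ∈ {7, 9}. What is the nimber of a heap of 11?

1

Grundy values for subtraction set {7, 9}:
g(0) = mex{} = 0
g(1) = mex{} = 0
g(2) = mex{} = 0
g(3) = mex{} = 0
g(4) = mex{} = 0
g(5) = mex{} = 0
g(6) = mex{} = 0
g(7) = mex{0} = 1
g(8) = mex{0} = 1
g(9) = mex{0} = 1
g(10) = mex{0} = 1
g(11) = mex{0} = 1
So g(11) = 1.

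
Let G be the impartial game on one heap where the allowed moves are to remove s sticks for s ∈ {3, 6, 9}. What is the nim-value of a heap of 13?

Compute g(0), g(1), … for moves {3, 6, 9}:
g(0) = mex{} = 0
g(1) = mex{} = 0
g(2) = mex{} = 0
g(3) = mex{0} = 1
g(4) = mex{0} = 1
g(5) = mex{0} = 1
g(6) = mex{0,1} = 2
g(7) = mex{0,1} = 2
g(8) = mex{0,1} = 2
g(9) = mex{0,1,2} = 3
g(10) = mex{0,1,2} = 3
g(11) = mex{0,1,2} = 3
g(12) = mex{1,2,3} = 0
g(13) = mex{1,2,3} = 0
So g(13) = 0.

0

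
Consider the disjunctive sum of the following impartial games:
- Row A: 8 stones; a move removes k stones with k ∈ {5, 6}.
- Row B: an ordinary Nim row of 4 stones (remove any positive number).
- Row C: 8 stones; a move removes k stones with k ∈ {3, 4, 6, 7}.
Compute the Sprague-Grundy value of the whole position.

7

Build the Grundy sequence for row A with g(k) = mex{g(k−s) : s ∈ {5, 6}, s ≤ k}:
g(0) = mex{} = 0
g(1) = mex{} = 0
g(2) = mex{} = 0
g(3) = mex{} = 0
g(4) = mex{} = 0
g(5) = mex{0} = 1
g(6) = mex{0} = 1
g(7) = mex{0} = 1
g(8) = mex{0} = 1
So g(8) = 1.
Row B is a plain Nim row of size 4, so its Grundy value is 4.
Build the Grundy sequence for row C with g(k) = mex{g(k−s) : s ∈ {3, 4, 6, 7}, s ≤ k}:
g(0) = mex{} = 0
g(1) = mex{} = 0
g(2) = mex{} = 0
g(3) = mex{0} = 1
g(4) = mex{0} = 1
g(5) = mex{0} = 1
g(6) = mex{0,1} = 2
g(7) = mex{0,1} = 2
g(8) = mex{0,1} = 2
So g(8) = 2.
By the Sprague-Grundy theorem, the Grundy value of a sum of independent games is the XOR of the component values.
Combined value = 1 XOR 4 XOR 2 = 7.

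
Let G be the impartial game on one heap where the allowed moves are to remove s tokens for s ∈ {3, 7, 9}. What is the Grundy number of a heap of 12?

0

Grundy values for subtraction set {3, 7, 9}:
g(0) = mex{} = 0
g(1) = mex{} = 0
g(2) = mex{} = 0
g(3) = mex{0} = 1
g(4) = mex{0} = 1
g(5) = mex{0} = 1
g(6) = mex{1} = 0
g(7) = mex{0,1} = 2
g(8) = mex{0,1} = 2
g(9) = mex{0} = 1
g(10) = mex{0,1,2} = 3
g(11) = mex{0,1,2} = 3
g(12) = mex{1} = 0
So g(12) = 0.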